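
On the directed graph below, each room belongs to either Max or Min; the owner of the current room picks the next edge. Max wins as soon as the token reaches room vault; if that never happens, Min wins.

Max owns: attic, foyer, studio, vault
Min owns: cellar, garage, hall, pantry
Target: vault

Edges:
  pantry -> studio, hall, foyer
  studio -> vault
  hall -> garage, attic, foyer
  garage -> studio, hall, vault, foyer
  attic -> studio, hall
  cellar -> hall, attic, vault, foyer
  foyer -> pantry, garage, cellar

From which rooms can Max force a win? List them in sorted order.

A0 = {vault}
A1: add {studio} — studio (Max) has studio→vault.
A2: add {attic} — attic (Max) has attic→studio.
A3 = A2; e.g. pantry (Min) can still go to hall. Fixed point.
Max's winning region = {attic, studio, vault}.

attic, studio, vault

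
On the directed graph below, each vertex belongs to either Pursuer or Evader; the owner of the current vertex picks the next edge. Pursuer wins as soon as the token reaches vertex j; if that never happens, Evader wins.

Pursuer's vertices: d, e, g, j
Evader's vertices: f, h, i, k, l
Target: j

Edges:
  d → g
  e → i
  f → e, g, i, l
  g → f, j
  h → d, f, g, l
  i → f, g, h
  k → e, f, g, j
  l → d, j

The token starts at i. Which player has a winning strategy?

A0 = {j}
A1: add {g} — g (Pursuer) has g→j.
A2: add {d} — d (Pursuer) has d→g.
A3: add {l} — l (Evader): all of {d, j} already in.
A4 = A3; e.g. e (Pursuer) has no edge into A3. Fixed point.
i never enters the attractor, so Evader can avoid the target forever.

Evader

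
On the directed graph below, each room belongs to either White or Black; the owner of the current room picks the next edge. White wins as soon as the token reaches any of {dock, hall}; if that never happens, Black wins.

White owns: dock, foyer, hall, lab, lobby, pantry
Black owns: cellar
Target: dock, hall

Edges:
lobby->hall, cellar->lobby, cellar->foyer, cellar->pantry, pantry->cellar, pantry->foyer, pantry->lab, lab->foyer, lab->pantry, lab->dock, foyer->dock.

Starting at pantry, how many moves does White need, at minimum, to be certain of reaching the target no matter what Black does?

A0 = {dock, hall}
A1: add {foyer, lab, lobby} — lobby (White) has lobby→hall; foyer (White) has foyer→dock; lab (White) has lab→dock.
A2: add {pantry} — pantry (White) has pantry→foyer.
pantry enters the attractor at level 2, so White can force the target in 2 moves from there.

2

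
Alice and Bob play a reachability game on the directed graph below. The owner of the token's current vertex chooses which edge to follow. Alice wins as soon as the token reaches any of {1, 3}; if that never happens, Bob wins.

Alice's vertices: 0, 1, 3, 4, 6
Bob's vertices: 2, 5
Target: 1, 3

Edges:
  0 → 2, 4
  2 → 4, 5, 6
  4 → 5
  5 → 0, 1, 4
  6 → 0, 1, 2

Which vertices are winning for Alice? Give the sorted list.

1, 3, 6

A0 = {1, 3}
A1: add {6} — 6 (Alice) has 6→1.
A2 = A1; e.g. 0 (Alice) has no edge into A1. Fixed point.
Alice's winning region = {1, 3, 6}.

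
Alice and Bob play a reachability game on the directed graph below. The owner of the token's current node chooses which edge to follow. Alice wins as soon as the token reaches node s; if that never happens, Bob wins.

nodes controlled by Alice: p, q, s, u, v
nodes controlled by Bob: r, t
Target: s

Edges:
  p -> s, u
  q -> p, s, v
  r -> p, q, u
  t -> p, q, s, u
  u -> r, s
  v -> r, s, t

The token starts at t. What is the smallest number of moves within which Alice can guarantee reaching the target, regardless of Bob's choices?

2

A0 = {s}
A1: add {p, q, u, v} — p (Alice) has p→s; q (Alice) has q→s; u (Alice) has u→s; v (Alice) has v→s.
A2: add {r, t} — r (Bob): all of {p, q, u} already in; t (Bob): all of {p, q, s, u} already in.
A2 = all vertices. Fixed point.
t enters the attractor at level 2, so Alice can force the target in 2 moves from there.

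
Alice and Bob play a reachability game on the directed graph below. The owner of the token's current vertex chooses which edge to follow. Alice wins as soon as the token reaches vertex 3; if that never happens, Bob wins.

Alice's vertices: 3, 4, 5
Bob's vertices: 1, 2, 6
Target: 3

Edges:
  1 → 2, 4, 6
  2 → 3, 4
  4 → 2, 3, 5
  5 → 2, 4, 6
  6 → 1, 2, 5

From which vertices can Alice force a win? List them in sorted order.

A0 = {3}
A1: add {4} — 4 (Alice) has 4→3.
A2: add {2, 5} — 2 (Bob): all of {3, 4} already in; 5 (Alice) has 5→4.
A3 = A2; e.g. 1 (Bob) can still go to 6. Fixed point.
Alice's winning region = {2, 3, 4, 5}.

2, 3, 4, 5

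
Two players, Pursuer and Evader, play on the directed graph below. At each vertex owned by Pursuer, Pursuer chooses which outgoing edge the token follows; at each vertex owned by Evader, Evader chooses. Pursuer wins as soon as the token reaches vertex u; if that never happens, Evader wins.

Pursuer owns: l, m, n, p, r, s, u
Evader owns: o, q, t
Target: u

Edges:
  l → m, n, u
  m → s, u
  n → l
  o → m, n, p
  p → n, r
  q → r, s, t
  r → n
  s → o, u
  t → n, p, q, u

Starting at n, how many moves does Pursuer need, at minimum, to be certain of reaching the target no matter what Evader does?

A0 = {u}
A1: add {l, m, s} — l (Pursuer) has l→u; m (Pursuer) has m→u; s (Pursuer) has s→u.
A2: add {n} — n (Pursuer) has n→l.
n enters the attractor at level 2, so Pursuer can force the target in 2 moves from there.

2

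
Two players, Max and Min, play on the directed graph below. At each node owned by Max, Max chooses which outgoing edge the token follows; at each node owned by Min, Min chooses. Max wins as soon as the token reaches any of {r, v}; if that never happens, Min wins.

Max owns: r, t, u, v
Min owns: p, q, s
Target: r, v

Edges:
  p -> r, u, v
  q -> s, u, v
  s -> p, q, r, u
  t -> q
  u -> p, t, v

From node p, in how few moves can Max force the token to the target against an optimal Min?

2

A0 = {r, v}
A1: add {u} — u (Max) has u→v.
A2: add {p} — p (Min): all of {r, u, v} already in.
A3 = A2; e.g. q (Min) can still go to s. Fixed point.
p enters the attractor at level 2, so Max can force the target in 2 moves from there.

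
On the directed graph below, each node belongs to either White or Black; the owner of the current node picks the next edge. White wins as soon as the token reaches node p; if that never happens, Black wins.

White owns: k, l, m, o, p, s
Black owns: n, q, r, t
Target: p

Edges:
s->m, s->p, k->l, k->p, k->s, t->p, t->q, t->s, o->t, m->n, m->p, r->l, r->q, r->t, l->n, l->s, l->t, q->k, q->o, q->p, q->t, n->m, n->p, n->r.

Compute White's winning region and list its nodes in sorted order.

k, l, m, p, s

A0 = {p}
A1: add {k, m, s} — k (White) has k→p; m (White) has m→p; s (White) has s→p.
A2: add {l} — l (White) has l→s.
A3 = A2; e.g. n (Black) can still go to r. Fixed point.
White's winning region = {k, l, m, p, s}.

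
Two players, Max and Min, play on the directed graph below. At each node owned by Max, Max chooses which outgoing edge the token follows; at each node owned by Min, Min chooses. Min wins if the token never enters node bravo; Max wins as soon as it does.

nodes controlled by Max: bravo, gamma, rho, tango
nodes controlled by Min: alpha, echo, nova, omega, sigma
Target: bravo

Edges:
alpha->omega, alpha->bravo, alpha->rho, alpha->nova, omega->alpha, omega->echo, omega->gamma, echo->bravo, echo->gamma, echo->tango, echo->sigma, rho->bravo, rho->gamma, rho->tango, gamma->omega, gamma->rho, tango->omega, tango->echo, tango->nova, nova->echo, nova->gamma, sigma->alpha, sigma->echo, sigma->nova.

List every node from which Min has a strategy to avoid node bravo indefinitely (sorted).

alpha, echo, nova, omega, sigma, tango

A0 = {bravo}
A1: add {rho} — rho (Max) has rho→bravo.
A2: add {gamma} — gamma (Max) has gamma→rho.
A3 = A2; e.g. alpha (Min) can still go to omega. Fixed point.
Max's attractor = {bravo, gamma, rho}; Min avoids the target exactly from the complement.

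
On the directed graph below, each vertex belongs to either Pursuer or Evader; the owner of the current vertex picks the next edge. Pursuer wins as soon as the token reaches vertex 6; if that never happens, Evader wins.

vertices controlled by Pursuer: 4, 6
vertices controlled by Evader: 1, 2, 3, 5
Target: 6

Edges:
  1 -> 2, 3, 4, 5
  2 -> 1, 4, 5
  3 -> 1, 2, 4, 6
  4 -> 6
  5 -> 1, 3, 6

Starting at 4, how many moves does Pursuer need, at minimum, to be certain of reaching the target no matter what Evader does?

1

A0 = {6}
A1: add {4} — 4 (Pursuer) has 4→6.
A2 = A1; e.g. 1 (Evader) can still go to 2. Fixed point.
4 enters the attractor at level 1, so Pursuer can force the target in 1 move from there.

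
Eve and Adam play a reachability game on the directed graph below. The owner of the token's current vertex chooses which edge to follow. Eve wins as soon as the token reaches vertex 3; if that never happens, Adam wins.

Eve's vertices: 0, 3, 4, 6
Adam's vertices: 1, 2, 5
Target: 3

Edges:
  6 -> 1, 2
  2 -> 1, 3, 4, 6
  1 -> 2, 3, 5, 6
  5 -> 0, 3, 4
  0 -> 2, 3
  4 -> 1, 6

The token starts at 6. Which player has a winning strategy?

Adam

A0 = {3}
A1: add {0} — 0 (Eve) has 0→3.
A2 = A1; e.g. 1 (Adam) can still go to 2. Fixed point.
6 never enters the attractor, so Adam can avoid the target forever.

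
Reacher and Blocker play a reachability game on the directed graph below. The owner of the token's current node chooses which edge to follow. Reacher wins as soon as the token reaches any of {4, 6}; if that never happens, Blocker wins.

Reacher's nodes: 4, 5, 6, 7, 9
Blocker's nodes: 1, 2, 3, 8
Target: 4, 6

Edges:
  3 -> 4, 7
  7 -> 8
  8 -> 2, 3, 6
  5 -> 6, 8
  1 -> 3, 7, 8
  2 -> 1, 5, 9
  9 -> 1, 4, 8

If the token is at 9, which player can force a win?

A0 = {4, 6}
A1: add {5, 9} — 5 (Reacher) has 5→6; 9 (Reacher) has 9→4.
A2 = A1; e.g. 1 (Blocker) can still go to 3. Fixed point.
9 ∈ A1, so Reacher can force the target.

Reacher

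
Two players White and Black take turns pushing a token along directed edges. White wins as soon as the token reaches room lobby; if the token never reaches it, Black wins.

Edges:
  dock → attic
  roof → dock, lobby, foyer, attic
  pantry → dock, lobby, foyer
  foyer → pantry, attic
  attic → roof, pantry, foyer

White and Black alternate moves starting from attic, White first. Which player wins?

Black

Track states (vertex, player-to-move).
A0 = {(lobby,White), (lobby,Black)}
A1: add {(roof,White), (pantry,White)}.
A2 = A1; e.g. (dock,White) stays out. (attic,White) never enters ⇒ Black avoids the target.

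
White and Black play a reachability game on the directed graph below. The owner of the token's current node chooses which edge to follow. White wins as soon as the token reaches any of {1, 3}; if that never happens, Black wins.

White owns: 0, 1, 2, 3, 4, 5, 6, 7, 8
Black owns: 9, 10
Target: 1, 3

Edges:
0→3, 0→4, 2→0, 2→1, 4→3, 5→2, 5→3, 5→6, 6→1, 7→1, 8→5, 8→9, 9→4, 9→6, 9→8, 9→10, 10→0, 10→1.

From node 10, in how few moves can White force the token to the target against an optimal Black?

2

A0 = {1, 3}
A1: add {0, 2, 4, 5, 6, 7} — 0 (White) has 0→3; 2 (White) has 2→1; 4 (White) has 4→3; 5 (White) has 5→3; 6 (White) has 6→1; 7 (White) has 7→1.
A2: add {8, 10} — 8 (White) has 8→5; 10 (Black): all of {0, 1} already in.
10 enters the attractor at level 2, so White can force the target in 2 moves from there.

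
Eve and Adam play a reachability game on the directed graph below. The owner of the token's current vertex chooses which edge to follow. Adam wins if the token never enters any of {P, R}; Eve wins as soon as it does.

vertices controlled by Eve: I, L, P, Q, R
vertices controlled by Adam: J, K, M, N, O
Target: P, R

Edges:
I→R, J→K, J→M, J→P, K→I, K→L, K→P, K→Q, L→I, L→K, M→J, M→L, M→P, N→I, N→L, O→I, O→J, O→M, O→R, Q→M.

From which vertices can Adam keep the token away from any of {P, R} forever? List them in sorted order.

A0 = {P, R}
A1: add {I} — I (Eve) has I→R.
A2: add {L} — L (Eve) has L→I.
A3: add {N} — N (Adam): all of {I, L} already in.
A4 = A3; e.g. J (Adam) can still go to K. Fixed point.
Eve's attractor = {I, L, N, P, R}; Adam avoids the target exactly from the complement.

J, K, M, O, Q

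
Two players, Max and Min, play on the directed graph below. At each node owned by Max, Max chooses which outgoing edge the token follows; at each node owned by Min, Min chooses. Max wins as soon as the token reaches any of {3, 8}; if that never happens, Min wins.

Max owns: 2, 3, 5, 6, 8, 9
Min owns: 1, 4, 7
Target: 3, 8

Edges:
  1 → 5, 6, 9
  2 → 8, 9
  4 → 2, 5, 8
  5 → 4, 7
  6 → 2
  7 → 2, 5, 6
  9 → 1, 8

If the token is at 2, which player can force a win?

Max

A0 = {3, 8}
A1: add {2, 9} — 2 (Max) has 2→8; 9 (Max) has 9→8.
2 ∈ A1, so Max can force the target.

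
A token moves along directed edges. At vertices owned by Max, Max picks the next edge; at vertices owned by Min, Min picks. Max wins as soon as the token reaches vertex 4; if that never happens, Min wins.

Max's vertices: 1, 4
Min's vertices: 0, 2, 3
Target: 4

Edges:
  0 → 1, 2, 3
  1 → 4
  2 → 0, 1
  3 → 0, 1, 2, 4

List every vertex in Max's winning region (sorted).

A0 = {4}
A1: add {1} — 1 (Max) has 1→4.
A2 = A1; e.g. 0 (Min) can still go to 2. Fixed point.
Max's winning region = {1, 4}.

1, 4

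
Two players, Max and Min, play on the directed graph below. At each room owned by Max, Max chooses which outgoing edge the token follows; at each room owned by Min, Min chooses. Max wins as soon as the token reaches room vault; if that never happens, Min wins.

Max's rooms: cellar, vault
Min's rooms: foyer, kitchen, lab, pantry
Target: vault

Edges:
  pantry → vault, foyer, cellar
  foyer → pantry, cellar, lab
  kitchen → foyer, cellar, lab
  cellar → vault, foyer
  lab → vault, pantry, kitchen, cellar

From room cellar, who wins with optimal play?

Max

A0 = {vault}
A1: add {cellar} — cellar (Max) has cellar→vault.
A2 = A1; e.g. pantry (Min) can still go to foyer. Fixed point.
cellar ∈ A1, so Max can force the target.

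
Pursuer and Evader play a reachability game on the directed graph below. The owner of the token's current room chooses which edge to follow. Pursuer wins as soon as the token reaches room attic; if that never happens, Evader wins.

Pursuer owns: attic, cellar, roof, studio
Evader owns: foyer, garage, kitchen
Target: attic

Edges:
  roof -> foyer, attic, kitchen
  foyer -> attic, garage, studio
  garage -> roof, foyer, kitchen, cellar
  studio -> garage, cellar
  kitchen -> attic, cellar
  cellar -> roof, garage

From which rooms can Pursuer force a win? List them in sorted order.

A0 = {attic}
A1: add {roof} — roof (Pursuer) has roof→attic.
A2: add {cellar} — cellar (Pursuer) has cellar→roof.
A3: add {kitchen, studio} — studio (Pursuer) has studio→cellar; kitchen (Evader): all of {attic, cellar} already in.
A4 = A3; e.g. foyer (Evader) can still go to garage. Fixed point.
Pursuer's winning region = {attic, cellar, kitchen, roof, studio}.

attic, cellar, kitchen, roof, studio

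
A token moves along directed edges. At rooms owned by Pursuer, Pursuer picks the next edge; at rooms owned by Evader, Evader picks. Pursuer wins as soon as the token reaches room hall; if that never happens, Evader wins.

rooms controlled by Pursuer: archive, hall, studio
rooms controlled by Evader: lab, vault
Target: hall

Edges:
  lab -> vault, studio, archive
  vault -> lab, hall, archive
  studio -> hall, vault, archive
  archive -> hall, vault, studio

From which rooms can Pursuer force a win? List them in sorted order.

archive, hall, studio

A0 = {hall}
A1: add {archive, studio} — studio (Pursuer) has studio→hall; archive (Pursuer) has archive→hall.
A2 = A1; e.g. lab (Evader) can still go to vault. Fixed point.
Pursuer's winning region = {archive, hall, studio}.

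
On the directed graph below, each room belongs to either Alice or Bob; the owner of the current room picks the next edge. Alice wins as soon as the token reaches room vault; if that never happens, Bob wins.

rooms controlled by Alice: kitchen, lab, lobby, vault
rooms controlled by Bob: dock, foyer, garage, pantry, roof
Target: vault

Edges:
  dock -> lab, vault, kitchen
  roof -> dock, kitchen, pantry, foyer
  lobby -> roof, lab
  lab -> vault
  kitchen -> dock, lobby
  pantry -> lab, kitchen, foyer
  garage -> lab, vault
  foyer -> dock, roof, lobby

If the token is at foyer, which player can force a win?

Bob

A0 = {vault}
A1: add {lab} — lab (Alice) has lab→vault.
A2: add {garage, lobby} — lobby (Alice) has lobby→lab; garage (Bob): all of {lab, vault} already in.
A3: add {kitchen} — kitchen (Alice) has kitchen→lobby.
A4: add {dock} — dock (Bob): all of {lab, vault, kitchen} already in.
A5 = A4; e.g. roof (Bob) can still go to pantry. Fixed point.
foyer never enters the attractor, so Bob can avoid the target forever.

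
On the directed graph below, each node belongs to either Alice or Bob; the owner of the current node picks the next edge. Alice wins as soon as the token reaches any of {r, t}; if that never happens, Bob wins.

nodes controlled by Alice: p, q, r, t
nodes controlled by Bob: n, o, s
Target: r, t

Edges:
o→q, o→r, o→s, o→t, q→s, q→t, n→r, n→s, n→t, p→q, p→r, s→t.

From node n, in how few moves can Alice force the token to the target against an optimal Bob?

A0 = {r, t}
A1: add {p, q, s} — p (Alice) has p→r; q (Alice) has q→t; s (Bob): all of {t} already in.
A2: add {n, o} — n (Bob): all of {r, s, t} already in; o (Bob): all of {q, r, s, t} already in.
A2 = all vertices. Fixed point.
n enters the attractor at level 2, so Alice can force the target in 2 moves from there.

2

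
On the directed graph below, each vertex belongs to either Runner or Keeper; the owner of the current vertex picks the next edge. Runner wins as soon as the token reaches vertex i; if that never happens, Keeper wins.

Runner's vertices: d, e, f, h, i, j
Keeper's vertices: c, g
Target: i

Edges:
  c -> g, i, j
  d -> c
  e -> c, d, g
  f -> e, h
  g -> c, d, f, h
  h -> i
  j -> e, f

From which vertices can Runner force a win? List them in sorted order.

f, h, i, j

A0 = {i}
A1: add {h} — h (Runner) has h→i.
A2: add {f} — f (Runner) has f→h.
A3: add {j} — j (Runner) has j→f.
A4 = A3; e.g. c (Keeper) can still go to g. Fixed point.
Runner's winning region = {f, h, i, j}.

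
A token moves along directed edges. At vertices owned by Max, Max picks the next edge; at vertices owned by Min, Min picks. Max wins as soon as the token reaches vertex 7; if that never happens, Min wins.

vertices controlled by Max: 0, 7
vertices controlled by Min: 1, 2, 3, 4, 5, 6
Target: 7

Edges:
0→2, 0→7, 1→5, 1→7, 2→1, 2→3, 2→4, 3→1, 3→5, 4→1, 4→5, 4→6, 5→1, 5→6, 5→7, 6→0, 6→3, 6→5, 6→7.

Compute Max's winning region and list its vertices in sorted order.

0, 7

A0 = {7}
A1: add {0} — 0 (Max) has 0→7.
A2 = A1; e.g. 1 (Min) can still go to 5. Fixed point.
Max's winning region = {0, 7}.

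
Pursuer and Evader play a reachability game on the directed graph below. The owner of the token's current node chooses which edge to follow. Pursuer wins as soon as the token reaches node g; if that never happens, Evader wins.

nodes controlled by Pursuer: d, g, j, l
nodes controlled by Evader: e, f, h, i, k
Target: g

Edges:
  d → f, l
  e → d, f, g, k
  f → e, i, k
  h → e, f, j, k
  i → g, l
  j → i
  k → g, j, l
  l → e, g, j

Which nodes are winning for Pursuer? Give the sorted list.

A0 = {g}
A1: add {l} — l (Pursuer) has l→g.
A2: add {d, i} — d (Pursuer) has d→l; i (Evader): all of {g, l} already in.
A3: add {j} — j (Pursuer) has j→i.
A4: add {k} — k (Evader): all of {g, j, l} already in.
A5 = A4; e.g. e (Evader) can still go to f. Fixed point.
Pursuer's winning region = {d, g, i, j, k, l}.

d, g, i, j, k, l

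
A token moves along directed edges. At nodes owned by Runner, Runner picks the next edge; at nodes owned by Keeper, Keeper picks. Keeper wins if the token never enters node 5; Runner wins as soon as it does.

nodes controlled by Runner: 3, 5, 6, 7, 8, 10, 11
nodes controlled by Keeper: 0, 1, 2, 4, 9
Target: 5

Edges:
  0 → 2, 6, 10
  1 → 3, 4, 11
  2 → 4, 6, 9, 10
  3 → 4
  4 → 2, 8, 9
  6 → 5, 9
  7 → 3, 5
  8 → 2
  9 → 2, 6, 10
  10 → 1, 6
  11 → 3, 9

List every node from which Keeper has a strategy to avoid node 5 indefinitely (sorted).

A0 = {5}
A1: add {6, 7} — 6 (Runner) has 6→5; 7 (Runner) has 7→5.
A2: add {10} — 10 (Runner) has 10→6.
A3 = A2; e.g. 0 (Keeper) can still go to 2. Fixed point.
Runner's attractor = {5, 6, 7, 10}; Keeper avoids the target exactly from the complement.

0, 1, 2, 3, 4, 8, 9, 11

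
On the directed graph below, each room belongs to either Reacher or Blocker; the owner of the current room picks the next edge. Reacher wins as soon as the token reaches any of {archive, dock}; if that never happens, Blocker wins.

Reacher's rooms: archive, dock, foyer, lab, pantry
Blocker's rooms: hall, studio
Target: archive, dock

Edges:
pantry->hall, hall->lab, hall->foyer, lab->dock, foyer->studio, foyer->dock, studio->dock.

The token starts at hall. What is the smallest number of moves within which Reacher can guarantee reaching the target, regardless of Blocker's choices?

A0 = {archive, dock}
A1: add {foyer, lab, studio} — lab (Reacher) has lab→dock; foyer (Reacher) has foyer→dock; studio (Blocker): all of {dock} already in.
A2: add {hall} — hall (Blocker): all of {lab, foyer} already in.
hall enters the attractor at level 2, so Reacher can force the target in 2 moves from there.

2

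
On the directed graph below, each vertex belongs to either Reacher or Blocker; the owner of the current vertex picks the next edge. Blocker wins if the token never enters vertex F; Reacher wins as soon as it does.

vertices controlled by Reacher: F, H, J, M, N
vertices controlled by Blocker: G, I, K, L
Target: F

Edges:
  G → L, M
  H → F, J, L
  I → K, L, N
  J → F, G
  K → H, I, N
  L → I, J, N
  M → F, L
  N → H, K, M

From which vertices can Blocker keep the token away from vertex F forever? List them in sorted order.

A0 = {F}
A1: add {H, J, M} — H (Reacher) has H→F; J (Reacher) has J→F; M (Reacher) has M→F.
A2: add {N} — N (Reacher) has N→H.
A3 = A2; e.g. G (Blocker) can still go to L. Fixed point.
Reacher's attractor = {F, H, J, M, N}; Blocker avoids the target exactly from the complement.

G, I, K, L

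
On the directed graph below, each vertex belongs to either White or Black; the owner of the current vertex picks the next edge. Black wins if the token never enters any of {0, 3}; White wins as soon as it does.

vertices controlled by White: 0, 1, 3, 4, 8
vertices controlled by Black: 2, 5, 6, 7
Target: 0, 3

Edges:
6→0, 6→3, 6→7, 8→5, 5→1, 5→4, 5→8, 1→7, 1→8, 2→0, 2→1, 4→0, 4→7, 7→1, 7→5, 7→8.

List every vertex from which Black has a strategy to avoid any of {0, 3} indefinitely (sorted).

1, 2, 5, 6, 7, 8

A0 = {0, 3}
A1: add {4} — 4 (White) has 4→0.
A2 = A1; e.g. 1 (White) has no edge into A1. Fixed point.
White's attractor = {0, 3, 4}; Black avoids the target exactly from the complement.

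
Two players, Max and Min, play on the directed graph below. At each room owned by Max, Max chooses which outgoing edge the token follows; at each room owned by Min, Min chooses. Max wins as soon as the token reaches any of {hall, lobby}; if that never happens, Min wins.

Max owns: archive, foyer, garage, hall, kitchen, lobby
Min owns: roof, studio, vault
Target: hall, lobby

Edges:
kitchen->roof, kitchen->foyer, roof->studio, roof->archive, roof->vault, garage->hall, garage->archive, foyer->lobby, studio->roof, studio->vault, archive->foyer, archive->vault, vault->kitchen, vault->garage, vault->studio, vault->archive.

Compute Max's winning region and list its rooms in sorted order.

archive, foyer, garage, hall, kitchen, lobby

A0 = {hall, lobby}
A1: add {foyer, garage} — garage (Max) has garage→hall; foyer (Max) has foyer→lobby.
A2: add {archive, kitchen} — kitchen (Max) has kitchen→foyer; archive (Max) has archive→foyer.
A3 = A2; e.g. roof (Min) can still go to studio. Fixed point.
Max's winning region = {archive, foyer, garage, hall, kitchen, lobby}.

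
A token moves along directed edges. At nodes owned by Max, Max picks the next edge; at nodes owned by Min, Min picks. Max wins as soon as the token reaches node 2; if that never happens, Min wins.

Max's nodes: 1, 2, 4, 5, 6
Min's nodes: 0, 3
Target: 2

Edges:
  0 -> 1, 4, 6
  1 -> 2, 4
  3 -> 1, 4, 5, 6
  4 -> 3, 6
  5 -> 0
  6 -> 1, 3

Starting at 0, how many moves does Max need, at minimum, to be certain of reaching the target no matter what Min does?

4

A0 = {2}
A1: add {1} — 1 (Max) has 1→2.
A2: add {6} — 6 (Max) has 6→1.
A3: add {4} — 4 (Max) has 4→6.
A4: add {0} — 0 (Min): all of {1, 4, 6} already in.
0 enters the attractor at level 4, so Max can force the target in 4 moves from there.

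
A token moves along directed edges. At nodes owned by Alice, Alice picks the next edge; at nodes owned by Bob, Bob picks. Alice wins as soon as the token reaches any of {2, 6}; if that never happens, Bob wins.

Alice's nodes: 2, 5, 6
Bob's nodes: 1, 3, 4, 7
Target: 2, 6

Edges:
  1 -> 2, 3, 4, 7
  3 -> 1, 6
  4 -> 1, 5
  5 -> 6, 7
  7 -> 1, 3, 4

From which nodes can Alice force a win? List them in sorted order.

A0 = {2, 6}
A1: add {5} — 5 (Alice) has 5→6.
A2 = A1; e.g. 1 (Bob) can still go to 3. Fixed point.
Alice's winning region = {2, 5, 6}.

2, 5, 6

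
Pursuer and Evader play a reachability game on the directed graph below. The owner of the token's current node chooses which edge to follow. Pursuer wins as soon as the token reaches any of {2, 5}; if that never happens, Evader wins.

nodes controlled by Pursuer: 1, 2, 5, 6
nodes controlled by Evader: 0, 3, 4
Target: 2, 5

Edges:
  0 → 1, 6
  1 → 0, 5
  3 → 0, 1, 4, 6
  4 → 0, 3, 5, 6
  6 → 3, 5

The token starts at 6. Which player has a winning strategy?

Pursuer

A0 = {2, 5}
A1: add {1, 6} — 1 (Pursuer) has 1→5; 6 (Pursuer) has 6→5.
6 ∈ A1, so Pursuer can force the target.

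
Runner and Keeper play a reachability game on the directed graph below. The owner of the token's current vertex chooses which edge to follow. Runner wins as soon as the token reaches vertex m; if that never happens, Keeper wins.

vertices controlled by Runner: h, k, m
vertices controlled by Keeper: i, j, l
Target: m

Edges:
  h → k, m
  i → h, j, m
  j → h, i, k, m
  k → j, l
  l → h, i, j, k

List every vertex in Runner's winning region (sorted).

h, m

A0 = {m}
A1: add {h} — h (Runner) has h→m.
A2 = A1; e.g. i (Keeper) can still go to j. Fixed point.
Runner's winning region = {h, m}.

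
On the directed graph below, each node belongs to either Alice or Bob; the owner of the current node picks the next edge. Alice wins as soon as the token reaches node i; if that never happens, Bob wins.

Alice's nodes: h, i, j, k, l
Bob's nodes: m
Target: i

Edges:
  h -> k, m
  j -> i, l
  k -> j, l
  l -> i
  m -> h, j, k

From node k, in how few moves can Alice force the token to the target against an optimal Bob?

2

A0 = {i}
A1: add {j, l} — j (Alice) has j→i; l (Alice) has l→i.
A2: add {k} — k (Alice) has k→j.
k enters the attractor at level 2, so Alice can force the target in 2 moves from there.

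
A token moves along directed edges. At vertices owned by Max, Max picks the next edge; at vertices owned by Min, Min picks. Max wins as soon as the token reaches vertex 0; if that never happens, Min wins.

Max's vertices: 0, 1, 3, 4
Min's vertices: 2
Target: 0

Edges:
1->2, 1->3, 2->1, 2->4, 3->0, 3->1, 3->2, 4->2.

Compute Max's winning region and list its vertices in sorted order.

0, 1, 3

A0 = {0}
A1: add {3} — 3 (Max) has 3→0.
A2: add {1} — 1 (Max) has 1→3.
A3 = A2; e.g. 2 (Min) can still go to 4. Fixed point.
Max's winning region = {0, 1, 3}.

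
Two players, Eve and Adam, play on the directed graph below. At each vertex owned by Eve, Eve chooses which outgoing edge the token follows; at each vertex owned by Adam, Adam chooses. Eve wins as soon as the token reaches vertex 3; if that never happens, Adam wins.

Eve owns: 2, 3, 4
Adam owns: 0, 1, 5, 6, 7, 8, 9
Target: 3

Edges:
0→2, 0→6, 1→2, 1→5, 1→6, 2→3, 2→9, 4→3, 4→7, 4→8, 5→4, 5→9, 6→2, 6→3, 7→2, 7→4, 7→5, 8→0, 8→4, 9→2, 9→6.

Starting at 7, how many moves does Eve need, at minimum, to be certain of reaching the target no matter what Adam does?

A0 = {3}
A1: add {2, 4} — 2 (Eve) has 2→3; 4 (Eve) has 4→3.
A2: add {6} — 6 (Adam): all of {2, 3} already in.
A3: add {0, 9} — 0 (Adam): all of {2, 6} already in; 9 (Adam): all of {2, 6} already in.
A4: add {5, 8} — 5 (Adam): all of {4, 9} already in; 8 (Adam): all of {0, 4} already in.
A5: add {1, 7} — 1 (Adam): all of {2, 5, 6} already in; 7 (Adam): all of {2, 4, 5} already in.
A5 = all vertices. Fixed point.
7 enters the attractor at level 5, so Eve can force the target in 5 moves from there.

5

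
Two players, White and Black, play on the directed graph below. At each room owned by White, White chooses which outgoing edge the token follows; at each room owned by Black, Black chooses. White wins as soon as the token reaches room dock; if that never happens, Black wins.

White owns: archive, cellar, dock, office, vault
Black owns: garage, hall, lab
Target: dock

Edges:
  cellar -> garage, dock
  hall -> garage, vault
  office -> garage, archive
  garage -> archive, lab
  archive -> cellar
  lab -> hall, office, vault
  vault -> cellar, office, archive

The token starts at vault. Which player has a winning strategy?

White

A0 = {dock}
A1: add {cellar} — cellar (White) has cellar→dock.
A2: add {archive, vault} — archive (White) has archive→cellar; vault (White) has vault→cellar.
vault ∈ A2, so White can force the target.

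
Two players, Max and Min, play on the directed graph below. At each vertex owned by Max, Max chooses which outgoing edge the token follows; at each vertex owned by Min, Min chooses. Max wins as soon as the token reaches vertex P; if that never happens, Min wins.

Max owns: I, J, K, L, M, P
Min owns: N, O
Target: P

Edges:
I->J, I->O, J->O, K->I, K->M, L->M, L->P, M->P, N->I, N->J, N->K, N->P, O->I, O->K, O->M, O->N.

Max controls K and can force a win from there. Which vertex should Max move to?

M

A0 = {P}
A1: add {L, M} — L (Max) has L→P; M (Max) has M→P.
A2: add {K} — K (Max) has K→M.
A3 = A2; e.g. I (Max) has no edge into A2. Fixed point.
From K, successor M is in the attractor (rank 1); the other successor I is not.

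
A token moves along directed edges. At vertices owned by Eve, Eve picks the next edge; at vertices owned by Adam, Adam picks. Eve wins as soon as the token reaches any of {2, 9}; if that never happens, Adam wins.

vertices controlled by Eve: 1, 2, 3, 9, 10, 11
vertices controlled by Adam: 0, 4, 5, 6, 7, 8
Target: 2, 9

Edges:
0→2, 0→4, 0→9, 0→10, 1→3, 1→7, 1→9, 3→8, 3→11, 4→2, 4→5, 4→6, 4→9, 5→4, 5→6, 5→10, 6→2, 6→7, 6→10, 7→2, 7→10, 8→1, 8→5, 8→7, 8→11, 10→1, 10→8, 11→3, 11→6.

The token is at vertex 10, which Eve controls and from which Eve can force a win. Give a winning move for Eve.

A0 = {2, 9}
A1: add {1} — 1 (Eve) has 1→9.
A2: add {10} — 10 (Eve) has 10→1.
A3: add {7} — 7 (Adam): all of {2, 10} already in.
A4: add {6} — 6 (Adam): all of {2, 7, 10} already in.
A5: add {11} — 11 (Eve) has 11→6.
A6: add {3} — 3 (Eve) has 3→11.
A7 = A6; e.g. 0 (Adam) can still go to 4. Fixed point.
From 10, successor 1 is in the attractor (rank 1); the other successor 8 is not.

1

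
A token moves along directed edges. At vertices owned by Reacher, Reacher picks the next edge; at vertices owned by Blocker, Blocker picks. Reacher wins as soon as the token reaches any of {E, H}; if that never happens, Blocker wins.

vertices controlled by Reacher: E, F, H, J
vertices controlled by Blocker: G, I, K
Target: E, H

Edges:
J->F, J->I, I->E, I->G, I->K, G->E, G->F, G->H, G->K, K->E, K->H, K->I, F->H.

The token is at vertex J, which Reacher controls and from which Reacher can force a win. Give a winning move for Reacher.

F

A0 = {E, H}
A1: add {F} — F (Reacher) has F→H.
A2: add {J} — J (Reacher) has J→F.
A3 = A2; e.g. G (Blocker) can still go to K. Fixed point.
From J, successor F is in the attractor (rank 1); the other successor I is not.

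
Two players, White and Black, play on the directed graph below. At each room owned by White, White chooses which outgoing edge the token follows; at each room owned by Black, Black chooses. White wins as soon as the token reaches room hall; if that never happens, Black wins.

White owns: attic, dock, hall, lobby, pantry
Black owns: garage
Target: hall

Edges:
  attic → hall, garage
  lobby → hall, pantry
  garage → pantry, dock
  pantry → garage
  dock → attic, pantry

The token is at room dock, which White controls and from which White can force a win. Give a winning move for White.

A0 = {hall}
A1: add {attic, lobby} — attic (White) has attic→hall; lobby (White) has lobby→hall.
A2: add {dock} — dock (White) has dock→attic.
A3 = A2; e.g. garage (Black) can still go to pantry. Fixed point.
From dock, successor attic is in the attractor (rank 1); the other successor pantry is not.

attic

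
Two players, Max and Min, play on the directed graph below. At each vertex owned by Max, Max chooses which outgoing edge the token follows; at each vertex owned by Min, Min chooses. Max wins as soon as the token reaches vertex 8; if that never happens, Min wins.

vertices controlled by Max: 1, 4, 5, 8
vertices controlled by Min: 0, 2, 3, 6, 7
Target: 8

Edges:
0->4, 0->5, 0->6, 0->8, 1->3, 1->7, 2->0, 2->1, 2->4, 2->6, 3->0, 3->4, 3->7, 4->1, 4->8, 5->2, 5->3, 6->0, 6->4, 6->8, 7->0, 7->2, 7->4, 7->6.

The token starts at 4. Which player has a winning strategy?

Max

A0 = {8}
A1: add {4} — 4 (Max) has 4→8.
A2 = A1; e.g. 0 (Min) can still go to 5. Fixed point.
4 ∈ A1, so Max can force the target.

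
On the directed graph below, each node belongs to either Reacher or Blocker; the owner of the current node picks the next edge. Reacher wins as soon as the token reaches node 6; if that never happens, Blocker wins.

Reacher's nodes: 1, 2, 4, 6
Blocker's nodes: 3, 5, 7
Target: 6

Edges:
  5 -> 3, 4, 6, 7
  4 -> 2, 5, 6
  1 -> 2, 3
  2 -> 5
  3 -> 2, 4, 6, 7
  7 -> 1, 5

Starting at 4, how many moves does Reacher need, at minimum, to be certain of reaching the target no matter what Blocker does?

1

A0 = {6}
A1: add {4} — 4 (Reacher) has 4→6.
A2 = A1; e.g. 1 (Reacher) has no edge into A1. Fixed point.
4 enters the attractor at level 1, so Reacher can force the target in 1 move from there.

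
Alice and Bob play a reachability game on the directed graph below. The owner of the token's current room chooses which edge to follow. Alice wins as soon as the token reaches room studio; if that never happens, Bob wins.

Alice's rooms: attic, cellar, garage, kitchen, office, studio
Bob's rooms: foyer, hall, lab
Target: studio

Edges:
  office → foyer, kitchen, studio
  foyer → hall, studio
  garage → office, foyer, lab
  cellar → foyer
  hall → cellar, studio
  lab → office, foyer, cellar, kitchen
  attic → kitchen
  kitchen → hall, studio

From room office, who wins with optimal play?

Alice

A0 = {studio}
A1: add {kitchen, office} — office (Alice) has office→studio; kitchen (Alice) has kitchen→studio.
office ∈ A1, so Alice can force the target.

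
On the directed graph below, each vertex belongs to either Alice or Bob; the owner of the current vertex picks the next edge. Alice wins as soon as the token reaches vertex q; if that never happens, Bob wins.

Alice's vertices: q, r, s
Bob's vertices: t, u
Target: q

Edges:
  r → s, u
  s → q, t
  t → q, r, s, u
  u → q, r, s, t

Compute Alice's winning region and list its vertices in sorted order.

q, r, s

A0 = {q}
A1: add {s} — s (Alice) has s→q.
A2: add {r} — r (Alice) has r→s.
A3 = A2; e.g. t (Bob) can still go to u. Fixed point.
Alice's winning region = {q, r, s}.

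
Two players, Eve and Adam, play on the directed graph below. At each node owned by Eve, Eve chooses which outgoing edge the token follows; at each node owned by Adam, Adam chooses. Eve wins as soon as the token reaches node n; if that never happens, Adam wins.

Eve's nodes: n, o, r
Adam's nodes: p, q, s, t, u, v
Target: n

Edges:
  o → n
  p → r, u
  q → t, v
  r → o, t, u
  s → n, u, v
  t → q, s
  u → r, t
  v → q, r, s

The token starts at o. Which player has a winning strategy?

Eve

A0 = {n}
A1: add {o} — o (Eve) has o→n.
o ∈ A1, so Eve can force the target.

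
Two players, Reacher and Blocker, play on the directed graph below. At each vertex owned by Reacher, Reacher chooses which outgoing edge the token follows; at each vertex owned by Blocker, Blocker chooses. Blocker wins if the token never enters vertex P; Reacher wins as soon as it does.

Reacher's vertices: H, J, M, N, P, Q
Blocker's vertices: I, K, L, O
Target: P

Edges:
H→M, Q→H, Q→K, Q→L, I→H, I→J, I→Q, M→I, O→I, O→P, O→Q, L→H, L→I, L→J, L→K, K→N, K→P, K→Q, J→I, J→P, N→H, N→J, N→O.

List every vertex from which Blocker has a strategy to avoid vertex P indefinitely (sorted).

A0 = {P}
A1: add {J} — J (Reacher) has J→P.
A2: add {N} — N (Reacher) has N→J.
A3 = A2; e.g. H (Reacher) has no edge into A2. Fixed point.
Reacher's attractor = {J, N, P}; Blocker avoids the target exactly from the complement.

H, I, K, L, M, O, Q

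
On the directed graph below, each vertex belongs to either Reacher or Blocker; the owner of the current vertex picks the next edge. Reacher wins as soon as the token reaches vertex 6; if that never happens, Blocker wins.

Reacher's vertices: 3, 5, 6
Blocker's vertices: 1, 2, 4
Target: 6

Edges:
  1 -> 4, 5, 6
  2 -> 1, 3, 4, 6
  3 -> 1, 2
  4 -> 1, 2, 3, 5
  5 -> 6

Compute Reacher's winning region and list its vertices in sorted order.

A0 = {6}
A1: add {5} — 5 (Reacher) has 5→6.
A2 = A1; e.g. 1 (Blocker) can still go to 4. Fixed point.
Reacher's winning region = {5, 6}.

5, 6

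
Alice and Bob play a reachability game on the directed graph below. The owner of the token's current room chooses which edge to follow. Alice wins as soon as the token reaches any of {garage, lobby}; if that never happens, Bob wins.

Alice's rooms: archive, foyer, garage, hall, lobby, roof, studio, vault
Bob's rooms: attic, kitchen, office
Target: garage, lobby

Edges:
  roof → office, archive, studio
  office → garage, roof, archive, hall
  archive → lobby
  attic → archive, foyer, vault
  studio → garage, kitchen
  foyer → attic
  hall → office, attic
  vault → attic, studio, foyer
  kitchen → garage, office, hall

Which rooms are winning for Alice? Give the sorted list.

A0 = {garage, lobby}
A1: add {archive, studio} — archive (Alice) has archive→lobby; studio (Alice) has studio→garage.
A2: add {roof, vault} — roof (Alice) has roof→archive; vault (Alice) has vault→studio.
A3 = A2; e.g. office (Bob) can still go to hall. Fixed point.
Alice's winning region = {archive, garage, lobby, roof, studio, vault}.

archive, garage, lobby, roof, studio, vault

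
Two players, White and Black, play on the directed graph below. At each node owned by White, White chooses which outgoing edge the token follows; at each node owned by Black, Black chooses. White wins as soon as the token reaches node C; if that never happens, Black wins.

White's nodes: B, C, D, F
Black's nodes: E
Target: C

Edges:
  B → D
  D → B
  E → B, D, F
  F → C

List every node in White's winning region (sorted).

C, F

A0 = {C}
A1: add {F} — F (White) has F→C.
A2 = A1; e.g. B (White) has no edge into A1. Fixed point.
White's winning region = {C, F}.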